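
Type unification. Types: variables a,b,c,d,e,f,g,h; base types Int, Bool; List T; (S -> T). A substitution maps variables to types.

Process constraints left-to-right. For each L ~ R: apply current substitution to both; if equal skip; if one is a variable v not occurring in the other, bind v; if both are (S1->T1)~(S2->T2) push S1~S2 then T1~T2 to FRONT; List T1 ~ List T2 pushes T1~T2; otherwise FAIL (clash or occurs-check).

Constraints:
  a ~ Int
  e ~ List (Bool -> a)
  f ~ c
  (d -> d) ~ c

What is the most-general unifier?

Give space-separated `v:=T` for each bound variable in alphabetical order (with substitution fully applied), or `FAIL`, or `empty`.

Answer: a:=Int c:=(d -> d) e:=List (Bool -> Int) f:=(d -> d)

Derivation:
step 1: unify a ~ Int  [subst: {-} | 3 pending]
  bind a := Int
step 2: unify e ~ List (Bool -> Int)  [subst: {a:=Int} | 2 pending]
  bind e := List (Bool -> Int)
step 3: unify f ~ c  [subst: {a:=Int, e:=List (Bool -> Int)} | 1 pending]
  bind f := c
step 4: unify (d -> d) ~ c  [subst: {a:=Int, e:=List (Bool -> Int), f:=c} | 0 pending]
  bind c := (d -> d)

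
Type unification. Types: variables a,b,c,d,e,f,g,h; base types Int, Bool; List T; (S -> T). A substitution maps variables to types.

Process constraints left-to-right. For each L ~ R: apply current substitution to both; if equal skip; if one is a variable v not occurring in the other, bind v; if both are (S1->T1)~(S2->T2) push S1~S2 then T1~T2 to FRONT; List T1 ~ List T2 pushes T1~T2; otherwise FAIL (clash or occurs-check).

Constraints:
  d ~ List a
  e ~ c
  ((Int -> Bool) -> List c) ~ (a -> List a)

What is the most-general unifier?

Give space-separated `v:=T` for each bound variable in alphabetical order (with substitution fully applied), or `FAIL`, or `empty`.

step 1: unify d ~ List a  [subst: {-} | 2 pending]
  bind d := List a
step 2: unify e ~ c  [subst: {d:=List a} | 1 pending]
  bind e := c
step 3: unify ((Int -> Bool) -> List c) ~ (a -> List a)  [subst: {d:=List a, e:=c} | 0 pending]
  -> decompose arrow: push (Int -> Bool)~a, List c~List a
step 4: unify (Int -> Bool) ~ a  [subst: {d:=List a, e:=c} | 1 pending]
  bind a := (Int -> Bool)
step 5: unify List c ~ List (Int -> Bool)  [subst: {d:=List a, e:=c, a:=(Int -> Bool)} | 0 pending]
  -> decompose List: push c~(Int -> Bool)
step 6: unify c ~ (Int -> Bool)  [subst: {d:=List a, e:=c, a:=(Int -> Bool)} | 0 pending]
  bind c := (Int -> Bool)

Answer: a:=(Int -> Bool) c:=(Int -> Bool) d:=List (Int -> Bool) e:=(Int -> Bool)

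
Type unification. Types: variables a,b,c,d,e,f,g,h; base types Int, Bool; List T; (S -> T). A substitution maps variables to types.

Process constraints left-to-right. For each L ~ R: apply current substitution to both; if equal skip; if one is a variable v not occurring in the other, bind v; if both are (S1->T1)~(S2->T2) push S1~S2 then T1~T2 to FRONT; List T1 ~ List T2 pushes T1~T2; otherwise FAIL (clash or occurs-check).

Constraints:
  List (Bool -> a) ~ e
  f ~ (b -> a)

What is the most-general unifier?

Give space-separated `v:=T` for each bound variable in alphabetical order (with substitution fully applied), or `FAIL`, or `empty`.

step 1: unify List (Bool -> a) ~ e  [subst: {-} | 1 pending]
  bind e := List (Bool -> a)
step 2: unify f ~ (b -> a)  [subst: {e:=List (Bool -> a)} | 0 pending]
  bind f := (b -> a)

Answer: e:=List (Bool -> a) f:=(b -> a)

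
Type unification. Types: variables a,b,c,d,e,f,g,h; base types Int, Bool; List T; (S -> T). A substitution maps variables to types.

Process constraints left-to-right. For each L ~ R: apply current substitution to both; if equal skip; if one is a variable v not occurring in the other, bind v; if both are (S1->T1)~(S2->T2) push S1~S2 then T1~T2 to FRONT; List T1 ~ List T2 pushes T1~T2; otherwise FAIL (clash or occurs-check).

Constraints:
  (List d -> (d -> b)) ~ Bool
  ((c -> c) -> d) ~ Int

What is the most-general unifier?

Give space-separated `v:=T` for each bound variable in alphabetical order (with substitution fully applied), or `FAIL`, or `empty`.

step 1: unify (List d -> (d -> b)) ~ Bool  [subst: {-} | 1 pending]
  clash: (List d -> (d -> b)) vs Bool

Answer: FAIL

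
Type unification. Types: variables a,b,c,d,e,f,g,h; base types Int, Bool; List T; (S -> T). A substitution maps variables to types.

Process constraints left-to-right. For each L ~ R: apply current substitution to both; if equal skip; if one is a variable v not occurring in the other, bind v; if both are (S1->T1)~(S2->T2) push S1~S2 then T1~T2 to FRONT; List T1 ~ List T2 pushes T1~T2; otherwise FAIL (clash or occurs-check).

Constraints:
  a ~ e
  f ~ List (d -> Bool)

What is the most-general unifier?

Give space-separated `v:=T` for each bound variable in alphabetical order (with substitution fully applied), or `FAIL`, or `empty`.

Answer: a:=e f:=List (d -> Bool)

Derivation:
step 1: unify a ~ e  [subst: {-} | 1 pending]
  bind a := e
step 2: unify f ~ List (d -> Bool)  [subst: {a:=e} | 0 pending]
  bind f := List (d -> Bool)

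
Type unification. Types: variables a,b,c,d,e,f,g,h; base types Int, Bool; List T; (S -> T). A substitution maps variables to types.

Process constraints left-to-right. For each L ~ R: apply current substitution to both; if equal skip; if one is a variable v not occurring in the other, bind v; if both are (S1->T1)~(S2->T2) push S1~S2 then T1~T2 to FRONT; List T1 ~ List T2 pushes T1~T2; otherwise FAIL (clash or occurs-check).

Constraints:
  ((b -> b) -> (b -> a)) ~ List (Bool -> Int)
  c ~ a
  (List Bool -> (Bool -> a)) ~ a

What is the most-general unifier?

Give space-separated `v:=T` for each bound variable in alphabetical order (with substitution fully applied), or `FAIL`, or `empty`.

Answer: FAIL

Derivation:
step 1: unify ((b -> b) -> (b -> a)) ~ List (Bool -> Int)  [subst: {-} | 2 pending]
  clash: ((b -> b) -> (b -> a)) vs List (Bool -> Int)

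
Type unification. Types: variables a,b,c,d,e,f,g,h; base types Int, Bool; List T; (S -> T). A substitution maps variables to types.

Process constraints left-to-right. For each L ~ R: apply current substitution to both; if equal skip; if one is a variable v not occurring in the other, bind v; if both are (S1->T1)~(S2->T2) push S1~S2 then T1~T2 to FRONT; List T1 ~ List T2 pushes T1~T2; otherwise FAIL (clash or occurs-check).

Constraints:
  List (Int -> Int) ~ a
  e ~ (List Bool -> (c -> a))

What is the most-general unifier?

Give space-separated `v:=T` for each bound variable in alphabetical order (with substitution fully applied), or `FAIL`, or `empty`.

Answer: a:=List (Int -> Int) e:=(List Bool -> (c -> List (Int -> Int)))

Derivation:
step 1: unify List (Int -> Int) ~ a  [subst: {-} | 1 pending]
  bind a := List (Int -> Int)
step 2: unify e ~ (List Bool -> (c -> List (Int -> Int)))  [subst: {a:=List (Int -> Int)} | 0 pending]
  bind e := (List Bool -> (c -> List (Int -> Int)))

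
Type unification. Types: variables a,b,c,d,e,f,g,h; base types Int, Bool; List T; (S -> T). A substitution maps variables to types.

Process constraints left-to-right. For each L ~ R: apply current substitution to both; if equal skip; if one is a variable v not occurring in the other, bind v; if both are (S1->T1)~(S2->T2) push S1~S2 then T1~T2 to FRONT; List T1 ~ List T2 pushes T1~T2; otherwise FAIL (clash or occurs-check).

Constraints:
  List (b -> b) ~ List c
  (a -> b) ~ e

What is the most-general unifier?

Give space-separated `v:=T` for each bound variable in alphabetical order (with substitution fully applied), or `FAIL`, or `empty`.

Answer: c:=(b -> b) e:=(a -> b)

Derivation:
step 1: unify List (b -> b) ~ List c  [subst: {-} | 1 pending]
  -> decompose List: push (b -> b)~c
step 2: unify (b -> b) ~ c  [subst: {-} | 1 pending]
  bind c := (b -> b)
step 3: unify (a -> b) ~ e  [subst: {c:=(b -> b)} | 0 pending]
  bind e := (a -> b)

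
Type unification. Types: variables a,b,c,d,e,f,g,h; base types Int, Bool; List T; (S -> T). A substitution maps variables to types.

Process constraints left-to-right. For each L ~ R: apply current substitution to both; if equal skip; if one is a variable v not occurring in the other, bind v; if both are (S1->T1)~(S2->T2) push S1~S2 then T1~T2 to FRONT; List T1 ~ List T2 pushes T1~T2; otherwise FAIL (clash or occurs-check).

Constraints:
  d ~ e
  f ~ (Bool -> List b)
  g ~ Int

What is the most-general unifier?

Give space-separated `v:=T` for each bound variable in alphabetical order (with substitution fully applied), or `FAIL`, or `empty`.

step 1: unify d ~ e  [subst: {-} | 2 pending]
  bind d := e
step 2: unify f ~ (Bool -> List b)  [subst: {d:=e} | 1 pending]
  bind f := (Bool -> List b)
step 3: unify g ~ Int  [subst: {d:=e, f:=(Bool -> List b)} | 0 pending]
  bind g := Int

Answer: d:=e f:=(Bool -> List b) g:=Int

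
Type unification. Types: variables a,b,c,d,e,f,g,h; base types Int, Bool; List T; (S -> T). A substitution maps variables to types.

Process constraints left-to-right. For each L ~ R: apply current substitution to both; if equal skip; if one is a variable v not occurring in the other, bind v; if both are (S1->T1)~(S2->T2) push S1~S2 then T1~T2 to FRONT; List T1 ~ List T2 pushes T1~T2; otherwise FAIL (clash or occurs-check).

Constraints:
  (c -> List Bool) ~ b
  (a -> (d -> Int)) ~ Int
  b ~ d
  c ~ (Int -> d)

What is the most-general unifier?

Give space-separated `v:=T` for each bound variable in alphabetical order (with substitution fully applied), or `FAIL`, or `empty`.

Answer: FAIL

Derivation:
step 1: unify (c -> List Bool) ~ b  [subst: {-} | 3 pending]
  bind b := (c -> List Bool)
step 2: unify (a -> (d -> Int)) ~ Int  [subst: {b:=(c -> List Bool)} | 2 pending]
  clash: (a -> (d -> Int)) vs Int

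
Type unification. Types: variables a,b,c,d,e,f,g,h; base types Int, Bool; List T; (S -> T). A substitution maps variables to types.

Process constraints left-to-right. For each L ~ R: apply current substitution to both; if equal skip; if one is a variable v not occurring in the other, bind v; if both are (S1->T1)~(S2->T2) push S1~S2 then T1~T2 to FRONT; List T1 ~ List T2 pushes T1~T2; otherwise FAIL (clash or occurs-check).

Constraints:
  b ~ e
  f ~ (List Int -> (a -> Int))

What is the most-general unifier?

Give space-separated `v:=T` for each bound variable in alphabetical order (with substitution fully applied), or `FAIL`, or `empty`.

Answer: b:=e f:=(List Int -> (a -> Int))

Derivation:
step 1: unify b ~ e  [subst: {-} | 1 pending]
  bind b := e
step 2: unify f ~ (List Int -> (a -> Int))  [subst: {b:=e} | 0 pending]
  bind f := (List Int -> (a -> Int))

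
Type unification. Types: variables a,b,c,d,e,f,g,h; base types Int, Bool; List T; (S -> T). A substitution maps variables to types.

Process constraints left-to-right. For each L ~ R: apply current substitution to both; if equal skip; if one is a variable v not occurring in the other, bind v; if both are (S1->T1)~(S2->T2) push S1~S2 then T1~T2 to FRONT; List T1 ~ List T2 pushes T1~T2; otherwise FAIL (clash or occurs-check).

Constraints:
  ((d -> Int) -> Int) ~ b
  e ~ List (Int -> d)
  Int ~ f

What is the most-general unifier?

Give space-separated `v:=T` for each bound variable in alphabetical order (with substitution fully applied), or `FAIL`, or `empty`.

step 1: unify ((d -> Int) -> Int) ~ b  [subst: {-} | 2 pending]
  bind b := ((d -> Int) -> Int)
step 2: unify e ~ List (Int -> d)  [subst: {b:=((d -> Int) -> Int)} | 1 pending]
  bind e := List (Int -> d)
step 3: unify Int ~ f  [subst: {b:=((d -> Int) -> Int), e:=List (Int -> d)} | 0 pending]
  bind f := Int

Answer: b:=((d -> Int) -> Int) e:=List (Int -> d) f:=Int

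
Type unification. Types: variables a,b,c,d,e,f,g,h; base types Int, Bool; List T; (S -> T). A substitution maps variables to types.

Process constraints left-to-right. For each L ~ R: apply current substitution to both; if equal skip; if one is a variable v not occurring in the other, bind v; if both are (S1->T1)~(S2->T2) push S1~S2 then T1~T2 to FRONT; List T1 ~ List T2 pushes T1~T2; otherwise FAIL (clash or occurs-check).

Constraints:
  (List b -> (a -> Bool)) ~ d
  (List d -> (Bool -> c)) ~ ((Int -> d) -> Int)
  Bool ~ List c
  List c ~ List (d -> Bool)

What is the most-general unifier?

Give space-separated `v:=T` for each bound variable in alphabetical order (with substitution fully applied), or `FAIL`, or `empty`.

step 1: unify (List b -> (a -> Bool)) ~ d  [subst: {-} | 3 pending]
  bind d := (List b -> (a -> Bool))
step 2: unify (List (List b -> (a -> Bool)) -> (Bool -> c)) ~ ((Int -> (List b -> (a -> Bool))) -> Int)  [subst: {d:=(List b -> (a -> Bool))} | 2 pending]
  -> decompose arrow: push List (List b -> (a -> Bool))~(Int -> (List b -> (a -> Bool))), (Bool -> c)~Int
step 3: unify List (List b -> (a -> Bool)) ~ (Int -> (List b -> (a -> Bool)))  [subst: {d:=(List b -> (a -> Bool))} | 3 pending]
  clash: List (List b -> (a -> Bool)) vs (Int -> (List b -> (a -> Bool)))

Answer: FAIL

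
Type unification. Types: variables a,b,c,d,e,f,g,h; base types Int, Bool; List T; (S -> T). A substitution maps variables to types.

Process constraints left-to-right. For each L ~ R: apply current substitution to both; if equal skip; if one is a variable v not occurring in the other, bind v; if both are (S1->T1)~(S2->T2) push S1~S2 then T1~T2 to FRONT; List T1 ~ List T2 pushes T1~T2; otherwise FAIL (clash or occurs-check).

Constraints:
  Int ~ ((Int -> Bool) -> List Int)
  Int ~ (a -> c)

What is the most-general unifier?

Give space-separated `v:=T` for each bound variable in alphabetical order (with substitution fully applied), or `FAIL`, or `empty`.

step 1: unify Int ~ ((Int -> Bool) -> List Int)  [subst: {-} | 1 pending]
  clash: Int vs ((Int -> Bool) -> List Int)

Answer: FAIL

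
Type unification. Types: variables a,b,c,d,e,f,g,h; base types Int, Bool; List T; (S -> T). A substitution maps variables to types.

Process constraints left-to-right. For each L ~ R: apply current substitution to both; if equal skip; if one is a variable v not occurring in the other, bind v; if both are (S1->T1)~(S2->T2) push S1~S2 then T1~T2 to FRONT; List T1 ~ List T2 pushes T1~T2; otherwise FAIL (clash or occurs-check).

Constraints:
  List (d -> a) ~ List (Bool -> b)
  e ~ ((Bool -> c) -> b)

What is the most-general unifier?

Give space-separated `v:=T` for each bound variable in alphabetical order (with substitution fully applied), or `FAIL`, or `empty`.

step 1: unify List (d -> a) ~ List (Bool -> b)  [subst: {-} | 1 pending]
  -> decompose List: push (d -> a)~(Bool -> b)
step 2: unify (d -> a) ~ (Bool -> b)  [subst: {-} | 1 pending]
  -> decompose arrow: push d~Bool, a~b
step 3: unify d ~ Bool  [subst: {-} | 2 pending]
  bind d := Bool
step 4: unify a ~ b  [subst: {d:=Bool} | 1 pending]
  bind a := b
step 5: unify e ~ ((Bool -> c) -> b)  [subst: {d:=Bool, a:=b} | 0 pending]
  bind e := ((Bool -> c) -> b)

Answer: a:=b d:=Bool e:=((Bool -> c) -> b)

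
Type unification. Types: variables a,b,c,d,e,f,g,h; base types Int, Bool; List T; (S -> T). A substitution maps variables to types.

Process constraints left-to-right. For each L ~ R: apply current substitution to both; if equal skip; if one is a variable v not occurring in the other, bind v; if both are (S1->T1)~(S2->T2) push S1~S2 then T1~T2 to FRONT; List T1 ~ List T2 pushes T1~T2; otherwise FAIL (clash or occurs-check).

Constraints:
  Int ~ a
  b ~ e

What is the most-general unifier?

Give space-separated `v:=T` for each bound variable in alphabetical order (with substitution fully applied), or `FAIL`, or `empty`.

Answer: a:=Int b:=e

Derivation:
step 1: unify Int ~ a  [subst: {-} | 1 pending]
  bind a := Int
step 2: unify b ~ e  [subst: {a:=Int} | 0 pending]
  bind b := e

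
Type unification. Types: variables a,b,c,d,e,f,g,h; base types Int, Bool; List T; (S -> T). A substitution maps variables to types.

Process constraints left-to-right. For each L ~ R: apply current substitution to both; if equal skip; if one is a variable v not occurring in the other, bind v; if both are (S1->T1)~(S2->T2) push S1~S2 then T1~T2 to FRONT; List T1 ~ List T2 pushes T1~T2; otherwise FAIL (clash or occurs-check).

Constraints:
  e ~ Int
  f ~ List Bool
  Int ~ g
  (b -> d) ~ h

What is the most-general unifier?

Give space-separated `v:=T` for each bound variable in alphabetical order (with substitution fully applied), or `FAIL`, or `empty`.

step 1: unify e ~ Int  [subst: {-} | 3 pending]
  bind e := Int
step 2: unify f ~ List Bool  [subst: {e:=Int} | 2 pending]
  bind f := List Bool
step 3: unify Int ~ g  [subst: {e:=Int, f:=List Bool} | 1 pending]
  bind g := Int
step 4: unify (b -> d) ~ h  [subst: {e:=Int, f:=List Bool, g:=Int} | 0 pending]
  bind h := (b -> d)

Answer: e:=Int f:=List Bool g:=Int h:=(b -> d)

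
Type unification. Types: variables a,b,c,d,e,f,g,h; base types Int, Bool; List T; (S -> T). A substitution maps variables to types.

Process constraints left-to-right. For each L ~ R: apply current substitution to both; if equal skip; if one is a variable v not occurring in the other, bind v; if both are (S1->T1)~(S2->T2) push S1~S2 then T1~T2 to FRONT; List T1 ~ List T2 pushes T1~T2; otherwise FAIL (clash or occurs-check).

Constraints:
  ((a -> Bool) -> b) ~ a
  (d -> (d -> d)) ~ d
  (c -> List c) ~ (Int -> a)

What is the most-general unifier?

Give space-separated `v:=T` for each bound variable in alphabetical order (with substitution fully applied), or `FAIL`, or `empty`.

step 1: unify ((a -> Bool) -> b) ~ a  [subst: {-} | 2 pending]
  occurs-check fail

Answer: FAIL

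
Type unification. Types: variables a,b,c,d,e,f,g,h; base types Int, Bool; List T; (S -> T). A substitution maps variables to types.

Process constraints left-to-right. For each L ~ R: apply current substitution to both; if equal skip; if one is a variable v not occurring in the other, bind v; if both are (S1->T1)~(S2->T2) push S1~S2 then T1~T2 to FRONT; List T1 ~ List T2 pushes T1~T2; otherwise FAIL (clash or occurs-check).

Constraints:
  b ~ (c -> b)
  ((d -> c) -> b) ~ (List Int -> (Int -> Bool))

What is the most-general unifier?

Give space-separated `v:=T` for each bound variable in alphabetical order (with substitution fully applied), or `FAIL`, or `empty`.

Answer: FAIL

Derivation:
step 1: unify b ~ (c -> b)  [subst: {-} | 1 pending]
  occurs-check fail: b in (c -> b)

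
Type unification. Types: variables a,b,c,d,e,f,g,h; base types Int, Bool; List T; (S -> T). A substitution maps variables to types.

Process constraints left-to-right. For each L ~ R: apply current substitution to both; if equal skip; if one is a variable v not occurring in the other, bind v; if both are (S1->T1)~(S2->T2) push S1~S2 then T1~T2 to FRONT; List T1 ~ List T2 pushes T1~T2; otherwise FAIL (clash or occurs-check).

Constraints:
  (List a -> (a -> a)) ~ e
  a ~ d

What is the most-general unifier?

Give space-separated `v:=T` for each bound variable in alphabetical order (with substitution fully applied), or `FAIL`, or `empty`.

Answer: a:=d e:=(List d -> (d -> d))

Derivation:
step 1: unify (List a -> (a -> a)) ~ e  [subst: {-} | 1 pending]
  bind e := (List a -> (a -> a))
step 2: unify a ~ d  [subst: {e:=(List a -> (a -> a))} | 0 pending]
  bind a := d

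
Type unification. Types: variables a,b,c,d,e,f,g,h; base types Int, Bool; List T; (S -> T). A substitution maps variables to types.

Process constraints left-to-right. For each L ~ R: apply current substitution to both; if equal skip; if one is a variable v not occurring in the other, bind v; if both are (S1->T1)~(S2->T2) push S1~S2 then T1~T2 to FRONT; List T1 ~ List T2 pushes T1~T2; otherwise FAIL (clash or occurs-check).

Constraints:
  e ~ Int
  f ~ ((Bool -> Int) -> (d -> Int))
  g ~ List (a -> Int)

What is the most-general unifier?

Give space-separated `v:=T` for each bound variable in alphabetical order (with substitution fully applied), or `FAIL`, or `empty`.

step 1: unify e ~ Int  [subst: {-} | 2 pending]
  bind e := Int
step 2: unify f ~ ((Bool -> Int) -> (d -> Int))  [subst: {e:=Int} | 1 pending]
  bind f := ((Bool -> Int) -> (d -> Int))
step 3: unify g ~ List (a -> Int)  [subst: {e:=Int, f:=((Bool -> Int) -> (d -> Int))} | 0 pending]
  bind g := List (a -> Int)

Answer: e:=Int f:=((Bool -> Int) -> (d -> Int)) g:=List (a -> Int)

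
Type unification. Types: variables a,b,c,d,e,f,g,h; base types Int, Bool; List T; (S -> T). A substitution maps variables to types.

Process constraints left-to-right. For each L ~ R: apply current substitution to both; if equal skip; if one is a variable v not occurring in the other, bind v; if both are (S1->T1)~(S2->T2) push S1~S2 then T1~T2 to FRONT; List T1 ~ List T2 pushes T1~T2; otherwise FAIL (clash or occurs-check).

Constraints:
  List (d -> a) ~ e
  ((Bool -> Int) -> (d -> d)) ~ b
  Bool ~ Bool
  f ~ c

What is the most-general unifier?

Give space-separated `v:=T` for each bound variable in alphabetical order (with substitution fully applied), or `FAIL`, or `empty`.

step 1: unify List (d -> a) ~ e  [subst: {-} | 3 pending]
  bind e := List (d -> a)
step 2: unify ((Bool -> Int) -> (d -> d)) ~ b  [subst: {e:=List (d -> a)} | 2 pending]
  bind b := ((Bool -> Int) -> (d -> d))
step 3: unify Bool ~ Bool  [subst: {e:=List (d -> a), b:=((Bool -> Int) -> (d -> d))} | 1 pending]
  -> identical, skip
step 4: unify f ~ c  [subst: {e:=List (d -> a), b:=((Bool -> Int) -> (d -> d))} | 0 pending]
  bind f := c

Answer: b:=((Bool -> Int) -> (d -> d)) e:=List (d -> a) f:=c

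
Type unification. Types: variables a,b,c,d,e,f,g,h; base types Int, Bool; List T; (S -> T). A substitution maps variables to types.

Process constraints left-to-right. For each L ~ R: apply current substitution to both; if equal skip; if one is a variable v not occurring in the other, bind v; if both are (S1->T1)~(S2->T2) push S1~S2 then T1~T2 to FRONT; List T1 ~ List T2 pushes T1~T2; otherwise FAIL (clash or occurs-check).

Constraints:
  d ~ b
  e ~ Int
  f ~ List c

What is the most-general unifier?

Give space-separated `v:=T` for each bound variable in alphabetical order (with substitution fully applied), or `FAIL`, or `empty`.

Answer: d:=b e:=Int f:=List c

Derivation:
step 1: unify d ~ b  [subst: {-} | 2 pending]
  bind d := b
step 2: unify e ~ Int  [subst: {d:=b} | 1 pending]
  bind e := Int
step 3: unify f ~ List c  [subst: {d:=b, e:=Int} | 0 pending]
  bind f := List c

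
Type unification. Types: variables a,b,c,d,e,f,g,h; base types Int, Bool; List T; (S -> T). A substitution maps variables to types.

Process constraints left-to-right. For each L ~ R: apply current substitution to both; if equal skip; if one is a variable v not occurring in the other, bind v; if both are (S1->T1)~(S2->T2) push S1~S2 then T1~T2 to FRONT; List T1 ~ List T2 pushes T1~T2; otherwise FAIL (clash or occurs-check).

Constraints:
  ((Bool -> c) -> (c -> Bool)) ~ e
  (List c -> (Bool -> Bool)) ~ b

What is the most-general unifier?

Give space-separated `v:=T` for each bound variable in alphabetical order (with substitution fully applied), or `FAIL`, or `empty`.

step 1: unify ((Bool -> c) -> (c -> Bool)) ~ e  [subst: {-} | 1 pending]
  bind e := ((Bool -> c) -> (c -> Bool))
step 2: unify (List c -> (Bool -> Bool)) ~ b  [subst: {e:=((Bool -> c) -> (c -> Bool))} | 0 pending]
  bind b := (List c -> (Bool -> Bool))

Answer: b:=(List c -> (Bool -> Bool)) e:=((Bool -> c) -> (c -> Bool))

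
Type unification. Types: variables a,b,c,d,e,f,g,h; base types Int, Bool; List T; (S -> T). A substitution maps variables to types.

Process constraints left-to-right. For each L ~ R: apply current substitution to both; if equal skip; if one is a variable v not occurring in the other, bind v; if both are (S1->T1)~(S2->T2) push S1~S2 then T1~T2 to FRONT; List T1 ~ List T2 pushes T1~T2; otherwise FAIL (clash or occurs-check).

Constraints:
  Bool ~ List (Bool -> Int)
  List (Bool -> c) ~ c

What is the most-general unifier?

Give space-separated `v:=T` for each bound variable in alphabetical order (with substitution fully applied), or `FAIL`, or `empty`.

Answer: FAIL

Derivation:
step 1: unify Bool ~ List (Bool -> Int)  [subst: {-} | 1 pending]
  clash: Bool vs List (Bool -> Int)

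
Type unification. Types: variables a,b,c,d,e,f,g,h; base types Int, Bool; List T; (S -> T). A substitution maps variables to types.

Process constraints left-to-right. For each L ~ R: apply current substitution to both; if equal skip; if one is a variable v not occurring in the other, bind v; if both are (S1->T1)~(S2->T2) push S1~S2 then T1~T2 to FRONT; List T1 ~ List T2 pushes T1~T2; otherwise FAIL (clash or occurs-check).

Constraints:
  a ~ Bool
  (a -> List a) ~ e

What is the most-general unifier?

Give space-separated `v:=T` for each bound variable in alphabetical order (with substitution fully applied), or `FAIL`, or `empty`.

Answer: a:=Bool e:=(Bool -> List Bool)

Derivation:
step 1: unify a ~ Bool  [subst: {-} | 1 pending]
  bind a := Bool
step 2: unify (Bool -> List Bool) ~ e  [subst: {a:=Bool} | 0 pending]
  bind e := (Bool -> List Bool)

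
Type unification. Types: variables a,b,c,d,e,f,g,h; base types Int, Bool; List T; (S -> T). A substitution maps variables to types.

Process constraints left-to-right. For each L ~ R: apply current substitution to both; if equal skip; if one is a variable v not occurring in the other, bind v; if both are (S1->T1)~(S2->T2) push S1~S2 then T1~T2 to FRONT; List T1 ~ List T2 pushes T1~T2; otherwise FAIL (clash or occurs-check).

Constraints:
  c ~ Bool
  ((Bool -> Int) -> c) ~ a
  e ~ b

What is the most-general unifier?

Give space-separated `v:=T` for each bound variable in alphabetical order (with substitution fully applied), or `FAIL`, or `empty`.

Answer: a:=((Bool -> Int) -> Bool) c:=Bool e:=b

Derivation:
step 1: unify c ~ Bool  [subst: {-} | 2 pending]
  bind c := Bool
step 2: unify ((Bool -> Int) -> Bool) ~ a  [subst: {c:=Bool} | 1 pending]
  bind a := ((Bool -> Int) -> Bool)
step 3: unify e ~ b  [subst: {c:=Bool, a:=((Bool -> Int) -> Bool)} | 0 pending]
  bind e := b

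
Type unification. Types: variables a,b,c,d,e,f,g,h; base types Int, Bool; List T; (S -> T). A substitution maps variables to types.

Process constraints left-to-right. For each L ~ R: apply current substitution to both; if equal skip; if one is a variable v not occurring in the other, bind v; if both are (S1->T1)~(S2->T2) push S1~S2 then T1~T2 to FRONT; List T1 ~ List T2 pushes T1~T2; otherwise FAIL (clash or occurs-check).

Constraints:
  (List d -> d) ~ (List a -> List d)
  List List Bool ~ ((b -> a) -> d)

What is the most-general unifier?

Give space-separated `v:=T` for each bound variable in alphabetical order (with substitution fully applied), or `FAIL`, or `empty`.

Answer: FAIL

Derivation:
step 1: unify (List d -> d) ~ (List a -> List d)  [subst: {-} | 1 pending]
  -> decompose arrow: push List d~List a, d~List d
step 2: unify List d ~ List a  [subst: {-} | 2 pending]
  -> decompose List: push d~a
step 3: unify d ~ a  [subst: {-} | 2 pending]
  bind d := a
step 4: unify a ~ List a  [subst: {d:=a} | 1 pending]
  occurs-check fail: a in List a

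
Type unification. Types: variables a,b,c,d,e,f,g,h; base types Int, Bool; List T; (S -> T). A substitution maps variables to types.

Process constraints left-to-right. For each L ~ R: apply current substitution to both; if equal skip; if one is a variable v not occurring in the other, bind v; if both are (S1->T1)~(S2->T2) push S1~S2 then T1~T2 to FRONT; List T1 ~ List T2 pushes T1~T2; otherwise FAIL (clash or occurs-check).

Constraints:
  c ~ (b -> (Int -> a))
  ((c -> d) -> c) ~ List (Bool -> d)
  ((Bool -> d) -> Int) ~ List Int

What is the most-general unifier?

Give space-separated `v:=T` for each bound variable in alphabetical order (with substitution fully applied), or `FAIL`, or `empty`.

step 1: unify c ~ (b -> (Int -> a))  [subst: {-} | 2 pending]
  bind c := (b -> (Int -> a))
step 2: unify (((b -> (Int -> a)) -> d) -> (b -> (Int -> a))) ~ List (Bool -> d)  [subst: {c:=(b -> (Int -> a))} | 1 pending]
  clash: (((b -> (Int -> a)) -> d) -> (b -> (Int -> a))) vs List (Bool -> d)

Answer: FAIL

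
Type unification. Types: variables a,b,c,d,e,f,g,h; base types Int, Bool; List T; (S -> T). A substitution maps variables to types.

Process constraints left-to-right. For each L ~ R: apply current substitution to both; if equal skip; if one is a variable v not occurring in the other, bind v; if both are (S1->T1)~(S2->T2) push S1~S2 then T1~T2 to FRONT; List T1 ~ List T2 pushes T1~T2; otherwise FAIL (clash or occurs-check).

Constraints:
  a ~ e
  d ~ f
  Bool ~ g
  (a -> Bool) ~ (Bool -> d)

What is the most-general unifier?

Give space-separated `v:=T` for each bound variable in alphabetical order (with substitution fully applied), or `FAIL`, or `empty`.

Answer: a:=Bool d:=Bool e:=Bool f:=Bool g:=Bool

Derivation:
step 1: unify a ~ e  [subst: {-} | 3 pending]
  bind a := e
step 2: unify d ~ f  [subst: {a:=e} | 2 pending]
  bind d := f
step 3: unify Bool ~ g  [subst: {a:=e, d:=f} | 1 pending]
  bind g := Bool
step 4: unify (e -> Bool) ~ (Bool -> f)  [subst: {a:=e, d:=f, g:=Bool} | 0 pending]
  -> decompose arrow: push e~Bool, Bool~f
step 5: unify e ~ Bool  [subst: {a:=e, d:=f, g:=Bool} | 1 pending]
  bind e := Bool
step 6: unify Bool ~ f  [subst: {a:=e, d:=f, g:=Bool, e:=Bool} | 0 pending]
  bind f := Bool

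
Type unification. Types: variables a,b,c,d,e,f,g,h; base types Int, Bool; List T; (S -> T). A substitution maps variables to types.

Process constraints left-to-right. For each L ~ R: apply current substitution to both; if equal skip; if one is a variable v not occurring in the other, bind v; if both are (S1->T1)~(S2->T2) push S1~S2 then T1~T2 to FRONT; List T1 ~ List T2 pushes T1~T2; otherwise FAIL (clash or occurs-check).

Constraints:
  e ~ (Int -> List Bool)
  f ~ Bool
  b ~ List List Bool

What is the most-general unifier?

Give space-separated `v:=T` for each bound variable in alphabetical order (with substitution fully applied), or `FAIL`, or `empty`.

step 1: unify e ~ (Int -> List Bool)  [subst: {-} | 2 pending]
  bind e := (Int -> List Bool)
step 2: unify f ~ Bool  [subst: {e:=(Int -> List Bool)} | 1 pending]
  bind f := Bool
step 3: unify b ~ List List Bool  [subst: {e:=(Int -> List Bool), f:=Bool} | 0 pending]
  bind b := List List Bool

Answer: b:=List List Bool e:=(Int -> List Bool) f:=Bool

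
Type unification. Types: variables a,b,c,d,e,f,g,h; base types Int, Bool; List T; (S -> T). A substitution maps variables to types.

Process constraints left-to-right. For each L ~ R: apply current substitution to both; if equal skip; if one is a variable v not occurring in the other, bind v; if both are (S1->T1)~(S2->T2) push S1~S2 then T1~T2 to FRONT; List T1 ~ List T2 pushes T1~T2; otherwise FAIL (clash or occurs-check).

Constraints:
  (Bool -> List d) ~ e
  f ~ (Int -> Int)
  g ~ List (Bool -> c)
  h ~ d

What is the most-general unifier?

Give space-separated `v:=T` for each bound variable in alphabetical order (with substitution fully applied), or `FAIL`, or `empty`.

Answer: e:=(Bool -> List d) f:=(Int -> Int) g:=List (Bool -> c) h:=d

Derivation:
step 1: unify (Bool -> List d) ~ e  [subst: {-} | 3 pending]
  bind e := (Bool -> List d)
step 2: unify f ~ (Int -> Int)  [subst: {e:=(Bool -> List d)} | 2 pending]
  bind f := (Int -> Int)
step 3: unify g ~ List (Bool -> c)  [subst: {e:=(Bool -> List d), f:=(Int -> Int)} | 1 pending]
  bind g := List (Bool -> c)
step 4: unify h ~ d  [subst: {e:=(Bool -> List d), f:=(Int -> Int), g:=List (Bool -> c)} | 0 pending]
  bind h := d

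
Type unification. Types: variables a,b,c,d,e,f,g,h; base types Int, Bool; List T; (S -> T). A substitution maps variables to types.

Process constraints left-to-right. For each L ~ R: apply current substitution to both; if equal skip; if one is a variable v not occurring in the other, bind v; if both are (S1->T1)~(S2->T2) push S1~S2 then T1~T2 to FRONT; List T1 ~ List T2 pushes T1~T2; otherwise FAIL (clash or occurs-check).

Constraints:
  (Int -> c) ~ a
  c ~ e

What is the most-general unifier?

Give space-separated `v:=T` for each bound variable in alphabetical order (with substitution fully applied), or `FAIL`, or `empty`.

step 1: unify (Int -> c) ~ a  [subst: {-} | 1 pending]
  bind a := (Int -> c)
step 2: unify c ~ e  [subst: {a:=(Int -> c)} | 0 pending]
  bind c := e

Answer: a:=(Int -> e) c:=e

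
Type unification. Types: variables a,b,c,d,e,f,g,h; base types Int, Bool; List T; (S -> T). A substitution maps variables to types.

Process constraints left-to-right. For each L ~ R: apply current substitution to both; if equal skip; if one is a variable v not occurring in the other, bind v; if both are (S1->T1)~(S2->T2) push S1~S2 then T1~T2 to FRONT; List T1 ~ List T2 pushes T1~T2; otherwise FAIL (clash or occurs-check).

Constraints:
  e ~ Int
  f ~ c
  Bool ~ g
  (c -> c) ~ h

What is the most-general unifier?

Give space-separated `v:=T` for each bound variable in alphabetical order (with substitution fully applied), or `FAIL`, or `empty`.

step 1: unify e ~ Int  [subst: {-} | 3 pending]
  bind e := Int
step 2: unify f ~ c  [subst: {e:=Int} | 2 pending]
  bind f := c
step 3: unify Bool ~ g  [subst: {e:=Int, f:=c} | 1 pending]
  bind g := Bool
step 4: unify (c -> c) ~ h  [subst: {e:=Int, f:=c, g:=Bool} | 0 pending]
  bind h := (c -> c)

Answer: e:=Int f:=c g:=Bool h:=(c -> c)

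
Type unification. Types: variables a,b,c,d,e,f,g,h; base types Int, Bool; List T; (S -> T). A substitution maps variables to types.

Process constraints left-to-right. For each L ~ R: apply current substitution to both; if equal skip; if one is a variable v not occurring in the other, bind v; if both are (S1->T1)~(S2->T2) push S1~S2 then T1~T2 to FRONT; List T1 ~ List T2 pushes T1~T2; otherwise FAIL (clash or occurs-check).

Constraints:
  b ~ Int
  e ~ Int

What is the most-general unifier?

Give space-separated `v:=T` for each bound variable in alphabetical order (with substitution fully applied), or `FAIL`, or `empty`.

Answer: b:=Int e:=Int

Derivation:
step 1: unify b ~ Int  [subst: {-} | 1 pending]
  bind b := Int
step 2: unify e ~ Int  [subst: {b:=Int} | 0 pending]
  bind e := Int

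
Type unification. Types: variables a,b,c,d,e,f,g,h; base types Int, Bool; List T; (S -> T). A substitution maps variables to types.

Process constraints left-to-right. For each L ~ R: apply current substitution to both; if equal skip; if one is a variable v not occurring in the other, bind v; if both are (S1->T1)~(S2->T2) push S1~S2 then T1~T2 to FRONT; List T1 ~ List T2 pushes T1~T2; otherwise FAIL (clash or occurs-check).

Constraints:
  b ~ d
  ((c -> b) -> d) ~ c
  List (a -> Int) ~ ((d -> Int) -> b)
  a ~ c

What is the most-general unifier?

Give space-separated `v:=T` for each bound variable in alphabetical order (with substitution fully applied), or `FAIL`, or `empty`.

step 1: unify b ~ d  [subst: {-} | 3 pending]
  bind b := d
step 2: unify ((c -> d) -> d) ~ c  [subst: {b:=d} | 2 pending]
  occurs-check fail

Answer: FAIL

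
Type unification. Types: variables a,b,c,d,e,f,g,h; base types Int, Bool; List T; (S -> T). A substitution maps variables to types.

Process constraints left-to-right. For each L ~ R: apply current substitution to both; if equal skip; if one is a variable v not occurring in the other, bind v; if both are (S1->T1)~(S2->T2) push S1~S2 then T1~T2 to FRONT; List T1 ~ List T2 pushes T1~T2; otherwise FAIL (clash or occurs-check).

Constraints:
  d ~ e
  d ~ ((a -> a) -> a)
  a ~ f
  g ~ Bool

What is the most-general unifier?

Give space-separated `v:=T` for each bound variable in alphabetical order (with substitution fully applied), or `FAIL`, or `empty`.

Answer: a:=f d:=((f -> f) -> f) e:=((f -> f) -> f) g:=Bool

Derivation:
step 1: unify d ~ e  [subst: {-} | 3 pending]
  bind d := e
step 2: unify e ~ ((a -> a) -> a)  [subst: {d:=e} | 2 pending]
  bind e := ((a -> a) -> a)
step 3: unify a ~ f  [subst: {d:=e, e:=((a -> a) -> a)} | 1 pending]
  bind a := f
step 4: unify g ~ Bool  [subst: {d:=e, e:=((a -> a) -> a), a:=f} | 0 pending]
  bind g := Bool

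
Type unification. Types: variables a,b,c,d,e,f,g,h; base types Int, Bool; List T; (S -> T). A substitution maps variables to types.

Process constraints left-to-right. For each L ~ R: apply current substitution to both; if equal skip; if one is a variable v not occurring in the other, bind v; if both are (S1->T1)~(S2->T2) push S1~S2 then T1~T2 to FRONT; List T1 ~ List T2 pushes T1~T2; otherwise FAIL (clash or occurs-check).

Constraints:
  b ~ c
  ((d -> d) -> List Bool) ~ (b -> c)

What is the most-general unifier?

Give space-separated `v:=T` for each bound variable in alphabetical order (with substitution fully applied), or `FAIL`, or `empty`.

Answer: FAIL

Derivation:
step 1: unify b ~ c  [subst: {-} | 1 pending]
  bind b := c
step 2: unify ((d -> d) -> List Bool) ~ (c -> c)  [subst: {b:=c} | 0 pending]
  -> decompose arrow: push (d -> d)~c, List Bool~c
step 3: unify (d -> d) ~ c  [subst: {b:=c} | 1 pending]
  bind c := (d -> d)
step 4: unify List Bool ~ (d -> d)  [subst: {b:=c, c:=(d -> d)} | 0 pending]
  clash: List Bool vs (d -> d)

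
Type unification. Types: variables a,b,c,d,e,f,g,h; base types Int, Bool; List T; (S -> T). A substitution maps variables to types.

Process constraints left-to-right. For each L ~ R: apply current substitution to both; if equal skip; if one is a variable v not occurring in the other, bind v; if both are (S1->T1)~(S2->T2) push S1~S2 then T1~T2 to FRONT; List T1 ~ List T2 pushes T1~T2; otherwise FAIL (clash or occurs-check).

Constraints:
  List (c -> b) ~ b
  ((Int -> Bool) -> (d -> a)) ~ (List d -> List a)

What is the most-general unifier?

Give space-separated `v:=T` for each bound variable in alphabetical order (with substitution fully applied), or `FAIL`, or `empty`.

Answer: FAIL

Derivation:
step 1: unify List (c -> b) ~ b  [subst: {-} | 1 pending]
  occurs-check fail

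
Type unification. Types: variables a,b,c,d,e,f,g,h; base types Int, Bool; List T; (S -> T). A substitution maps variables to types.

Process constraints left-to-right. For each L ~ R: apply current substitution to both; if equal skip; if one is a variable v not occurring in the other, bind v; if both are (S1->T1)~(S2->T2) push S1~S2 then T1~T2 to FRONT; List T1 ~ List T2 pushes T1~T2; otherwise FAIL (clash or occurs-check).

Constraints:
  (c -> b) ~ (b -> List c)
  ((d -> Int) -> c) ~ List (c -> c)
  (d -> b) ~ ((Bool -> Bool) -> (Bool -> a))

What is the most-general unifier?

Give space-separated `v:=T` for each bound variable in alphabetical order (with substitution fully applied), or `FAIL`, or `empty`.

Answer: FAIL

Derivation:
step 1: unify (c -> b) ~ (b -> List c)  [subst: {-} | 2 pending]
  -> decompose arrow: push c~b, b~List c
step 2: unify c ~ b  [subst: {-} | 3 pending]
  bind c := b
step 3: unify b ~ List b  [subst: {c:=b} | 2 pending]
  occurs-check fail: b in List b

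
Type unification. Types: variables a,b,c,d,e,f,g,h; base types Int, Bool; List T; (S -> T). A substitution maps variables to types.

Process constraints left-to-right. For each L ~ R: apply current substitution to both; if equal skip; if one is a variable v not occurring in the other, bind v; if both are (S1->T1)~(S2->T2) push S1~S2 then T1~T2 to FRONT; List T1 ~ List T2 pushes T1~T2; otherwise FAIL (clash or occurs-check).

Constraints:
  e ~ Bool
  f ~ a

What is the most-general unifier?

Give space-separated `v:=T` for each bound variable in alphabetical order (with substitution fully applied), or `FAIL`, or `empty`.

Answer: e:=Bool f:=a

Derivation:
step 1: unify e ~ Bool  [subst: {-} | 1 pending]
  bind e := Bool
step 2: unify f ~ a  [subst: {e:=Bool} | 0 pending]
  bind f := a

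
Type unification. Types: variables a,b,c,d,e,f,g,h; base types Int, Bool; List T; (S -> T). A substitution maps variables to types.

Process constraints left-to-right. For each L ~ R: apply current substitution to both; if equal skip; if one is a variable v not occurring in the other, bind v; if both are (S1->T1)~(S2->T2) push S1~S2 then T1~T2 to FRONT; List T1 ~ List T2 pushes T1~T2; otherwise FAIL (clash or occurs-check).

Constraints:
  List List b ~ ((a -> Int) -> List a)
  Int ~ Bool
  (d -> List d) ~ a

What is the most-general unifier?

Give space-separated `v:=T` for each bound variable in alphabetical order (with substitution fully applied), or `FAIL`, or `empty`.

Answer: FAIL

Derivation:
step 1: unify List List b ~ ((a -> Int) -> List a)  [subst: {-} | 2 pending]
  clash: List List b vs ((a -> Int) -> List a)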